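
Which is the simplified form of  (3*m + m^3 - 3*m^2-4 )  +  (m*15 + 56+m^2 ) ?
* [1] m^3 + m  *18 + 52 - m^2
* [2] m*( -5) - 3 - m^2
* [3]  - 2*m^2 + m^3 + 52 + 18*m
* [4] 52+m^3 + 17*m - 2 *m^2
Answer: 3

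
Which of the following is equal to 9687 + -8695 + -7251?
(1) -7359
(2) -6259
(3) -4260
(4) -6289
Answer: 2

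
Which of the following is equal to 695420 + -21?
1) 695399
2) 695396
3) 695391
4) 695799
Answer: 1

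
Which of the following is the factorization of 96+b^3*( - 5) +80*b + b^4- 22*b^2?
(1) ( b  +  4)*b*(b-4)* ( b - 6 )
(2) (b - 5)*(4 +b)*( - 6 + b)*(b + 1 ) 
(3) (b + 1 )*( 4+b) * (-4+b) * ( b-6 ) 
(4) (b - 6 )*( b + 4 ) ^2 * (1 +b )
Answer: 3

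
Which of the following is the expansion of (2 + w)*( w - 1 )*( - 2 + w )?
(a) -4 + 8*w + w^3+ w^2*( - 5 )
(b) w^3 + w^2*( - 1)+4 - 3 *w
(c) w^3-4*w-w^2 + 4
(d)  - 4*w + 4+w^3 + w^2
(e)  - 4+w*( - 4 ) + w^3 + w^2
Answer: c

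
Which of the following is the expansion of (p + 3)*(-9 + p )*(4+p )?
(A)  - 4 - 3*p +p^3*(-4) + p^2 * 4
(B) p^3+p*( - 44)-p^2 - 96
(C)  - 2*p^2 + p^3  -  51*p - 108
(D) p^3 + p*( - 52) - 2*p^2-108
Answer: C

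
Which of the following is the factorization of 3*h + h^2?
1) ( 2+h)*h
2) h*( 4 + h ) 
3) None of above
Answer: 3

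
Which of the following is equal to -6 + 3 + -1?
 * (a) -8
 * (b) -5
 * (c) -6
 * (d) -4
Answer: d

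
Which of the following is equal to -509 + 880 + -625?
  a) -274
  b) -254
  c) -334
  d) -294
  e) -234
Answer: b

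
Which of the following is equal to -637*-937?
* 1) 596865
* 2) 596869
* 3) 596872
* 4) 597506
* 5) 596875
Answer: 2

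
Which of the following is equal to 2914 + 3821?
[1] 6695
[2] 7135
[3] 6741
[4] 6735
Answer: 4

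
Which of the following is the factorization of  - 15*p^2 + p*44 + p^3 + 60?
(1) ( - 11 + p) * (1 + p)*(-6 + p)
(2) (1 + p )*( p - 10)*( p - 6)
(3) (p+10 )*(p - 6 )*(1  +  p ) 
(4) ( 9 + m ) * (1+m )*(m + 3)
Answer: 2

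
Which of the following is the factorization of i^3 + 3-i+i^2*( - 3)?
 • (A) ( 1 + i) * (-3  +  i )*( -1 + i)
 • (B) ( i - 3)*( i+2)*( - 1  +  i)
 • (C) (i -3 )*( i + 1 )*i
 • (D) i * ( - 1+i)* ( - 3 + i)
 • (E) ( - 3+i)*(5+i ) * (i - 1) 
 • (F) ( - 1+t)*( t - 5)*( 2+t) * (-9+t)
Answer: A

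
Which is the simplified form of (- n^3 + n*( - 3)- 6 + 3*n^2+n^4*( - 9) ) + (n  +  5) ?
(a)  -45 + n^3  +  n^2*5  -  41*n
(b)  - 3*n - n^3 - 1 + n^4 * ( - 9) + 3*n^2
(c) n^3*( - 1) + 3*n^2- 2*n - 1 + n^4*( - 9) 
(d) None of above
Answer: c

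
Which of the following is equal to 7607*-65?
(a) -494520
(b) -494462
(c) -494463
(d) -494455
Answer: d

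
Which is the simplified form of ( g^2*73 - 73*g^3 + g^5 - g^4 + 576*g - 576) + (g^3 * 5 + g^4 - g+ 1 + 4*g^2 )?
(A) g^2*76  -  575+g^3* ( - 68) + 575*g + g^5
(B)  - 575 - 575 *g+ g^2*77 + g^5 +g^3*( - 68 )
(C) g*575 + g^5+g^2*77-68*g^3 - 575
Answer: C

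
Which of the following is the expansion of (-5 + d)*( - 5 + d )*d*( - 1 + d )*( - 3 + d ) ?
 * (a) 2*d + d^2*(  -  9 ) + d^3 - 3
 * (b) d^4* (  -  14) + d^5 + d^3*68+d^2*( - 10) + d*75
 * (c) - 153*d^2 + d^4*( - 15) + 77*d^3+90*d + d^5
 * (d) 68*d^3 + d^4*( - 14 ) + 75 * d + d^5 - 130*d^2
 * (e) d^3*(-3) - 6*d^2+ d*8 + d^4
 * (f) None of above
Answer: d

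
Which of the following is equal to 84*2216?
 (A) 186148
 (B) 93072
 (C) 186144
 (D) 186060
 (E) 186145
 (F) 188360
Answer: C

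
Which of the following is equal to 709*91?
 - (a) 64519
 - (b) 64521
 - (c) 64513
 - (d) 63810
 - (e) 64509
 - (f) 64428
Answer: a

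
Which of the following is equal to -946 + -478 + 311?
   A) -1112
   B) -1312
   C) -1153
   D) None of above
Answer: D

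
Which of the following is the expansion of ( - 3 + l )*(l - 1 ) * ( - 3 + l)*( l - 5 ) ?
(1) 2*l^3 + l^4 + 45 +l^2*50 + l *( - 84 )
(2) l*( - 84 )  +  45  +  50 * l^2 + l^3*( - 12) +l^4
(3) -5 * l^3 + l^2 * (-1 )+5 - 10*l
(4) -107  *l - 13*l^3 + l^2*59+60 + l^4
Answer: 2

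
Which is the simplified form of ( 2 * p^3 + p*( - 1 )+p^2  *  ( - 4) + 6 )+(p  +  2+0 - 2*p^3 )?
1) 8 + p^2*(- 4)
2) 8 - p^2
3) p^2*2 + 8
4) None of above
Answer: 1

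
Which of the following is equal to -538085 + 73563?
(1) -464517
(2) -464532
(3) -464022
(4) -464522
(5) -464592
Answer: 4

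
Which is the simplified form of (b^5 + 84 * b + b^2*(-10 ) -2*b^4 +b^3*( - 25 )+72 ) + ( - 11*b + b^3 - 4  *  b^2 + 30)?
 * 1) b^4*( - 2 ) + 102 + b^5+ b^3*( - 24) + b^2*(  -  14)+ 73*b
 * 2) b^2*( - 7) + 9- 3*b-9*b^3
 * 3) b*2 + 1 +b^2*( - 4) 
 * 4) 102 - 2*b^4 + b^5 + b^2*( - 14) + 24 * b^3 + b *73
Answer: 1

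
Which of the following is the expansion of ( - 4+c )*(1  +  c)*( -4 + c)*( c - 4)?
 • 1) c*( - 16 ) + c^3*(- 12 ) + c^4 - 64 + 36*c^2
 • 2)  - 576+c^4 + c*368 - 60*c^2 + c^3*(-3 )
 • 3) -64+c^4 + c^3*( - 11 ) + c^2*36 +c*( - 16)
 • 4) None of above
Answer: 3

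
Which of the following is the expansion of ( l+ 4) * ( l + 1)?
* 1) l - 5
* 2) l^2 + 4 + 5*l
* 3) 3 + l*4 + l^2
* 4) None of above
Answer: 2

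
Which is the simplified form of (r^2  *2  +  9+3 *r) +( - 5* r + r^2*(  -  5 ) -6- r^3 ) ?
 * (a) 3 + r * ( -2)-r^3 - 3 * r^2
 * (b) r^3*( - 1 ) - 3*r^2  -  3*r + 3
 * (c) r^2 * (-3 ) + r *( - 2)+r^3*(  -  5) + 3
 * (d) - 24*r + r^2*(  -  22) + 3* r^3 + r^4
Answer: a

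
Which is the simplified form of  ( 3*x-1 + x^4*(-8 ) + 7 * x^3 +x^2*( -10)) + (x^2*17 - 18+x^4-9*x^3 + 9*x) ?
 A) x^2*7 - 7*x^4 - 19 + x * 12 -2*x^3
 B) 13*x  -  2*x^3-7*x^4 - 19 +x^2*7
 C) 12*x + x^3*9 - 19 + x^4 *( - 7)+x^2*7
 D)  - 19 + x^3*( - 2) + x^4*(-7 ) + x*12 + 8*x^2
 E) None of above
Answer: A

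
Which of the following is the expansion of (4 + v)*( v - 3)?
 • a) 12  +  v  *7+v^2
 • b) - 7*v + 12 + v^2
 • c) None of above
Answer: c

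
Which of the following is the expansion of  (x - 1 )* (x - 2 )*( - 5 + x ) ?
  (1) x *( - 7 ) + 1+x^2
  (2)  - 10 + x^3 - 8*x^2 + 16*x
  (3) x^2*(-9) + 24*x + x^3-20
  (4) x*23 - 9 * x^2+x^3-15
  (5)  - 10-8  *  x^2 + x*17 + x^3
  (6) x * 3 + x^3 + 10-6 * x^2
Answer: 5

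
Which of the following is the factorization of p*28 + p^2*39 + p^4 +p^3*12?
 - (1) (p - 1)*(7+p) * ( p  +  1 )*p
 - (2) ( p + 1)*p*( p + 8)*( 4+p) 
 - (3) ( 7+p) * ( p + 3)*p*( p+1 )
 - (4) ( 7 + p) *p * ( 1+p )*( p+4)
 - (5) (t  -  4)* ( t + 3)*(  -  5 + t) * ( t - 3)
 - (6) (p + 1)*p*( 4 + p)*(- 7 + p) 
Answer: 4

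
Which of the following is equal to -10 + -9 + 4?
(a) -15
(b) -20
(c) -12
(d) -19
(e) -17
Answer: a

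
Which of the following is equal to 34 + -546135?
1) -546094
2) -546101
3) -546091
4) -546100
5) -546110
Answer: 2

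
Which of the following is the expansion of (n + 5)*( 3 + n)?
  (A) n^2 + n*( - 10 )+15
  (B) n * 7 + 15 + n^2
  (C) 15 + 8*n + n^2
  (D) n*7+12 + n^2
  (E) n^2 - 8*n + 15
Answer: C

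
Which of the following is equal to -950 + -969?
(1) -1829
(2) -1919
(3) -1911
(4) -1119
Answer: 2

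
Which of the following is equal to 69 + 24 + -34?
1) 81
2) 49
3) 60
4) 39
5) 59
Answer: 5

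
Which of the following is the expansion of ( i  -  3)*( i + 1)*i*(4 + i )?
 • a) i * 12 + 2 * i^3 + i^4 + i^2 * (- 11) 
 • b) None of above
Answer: b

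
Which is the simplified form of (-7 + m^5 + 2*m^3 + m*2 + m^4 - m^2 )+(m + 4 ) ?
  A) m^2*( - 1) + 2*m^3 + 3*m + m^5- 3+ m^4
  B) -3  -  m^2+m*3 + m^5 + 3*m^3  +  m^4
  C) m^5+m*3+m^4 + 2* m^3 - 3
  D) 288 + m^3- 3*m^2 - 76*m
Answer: A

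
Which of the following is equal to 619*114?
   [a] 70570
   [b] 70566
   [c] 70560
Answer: b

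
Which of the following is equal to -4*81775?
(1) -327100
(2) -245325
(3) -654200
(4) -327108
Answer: 1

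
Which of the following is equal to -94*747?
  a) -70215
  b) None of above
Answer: b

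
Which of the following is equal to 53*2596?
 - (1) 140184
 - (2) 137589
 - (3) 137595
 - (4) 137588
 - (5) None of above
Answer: 4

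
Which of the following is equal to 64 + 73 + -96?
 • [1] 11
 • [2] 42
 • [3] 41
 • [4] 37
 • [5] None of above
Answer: 3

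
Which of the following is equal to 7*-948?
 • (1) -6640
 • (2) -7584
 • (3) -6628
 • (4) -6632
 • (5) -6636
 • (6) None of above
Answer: 5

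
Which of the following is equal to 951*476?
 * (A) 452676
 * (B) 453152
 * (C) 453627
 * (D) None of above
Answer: A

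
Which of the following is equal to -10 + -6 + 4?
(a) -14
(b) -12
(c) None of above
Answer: b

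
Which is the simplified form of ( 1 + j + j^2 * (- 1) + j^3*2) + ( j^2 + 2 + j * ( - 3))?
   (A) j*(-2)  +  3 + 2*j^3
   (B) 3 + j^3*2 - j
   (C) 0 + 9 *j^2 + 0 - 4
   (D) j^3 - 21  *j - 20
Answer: A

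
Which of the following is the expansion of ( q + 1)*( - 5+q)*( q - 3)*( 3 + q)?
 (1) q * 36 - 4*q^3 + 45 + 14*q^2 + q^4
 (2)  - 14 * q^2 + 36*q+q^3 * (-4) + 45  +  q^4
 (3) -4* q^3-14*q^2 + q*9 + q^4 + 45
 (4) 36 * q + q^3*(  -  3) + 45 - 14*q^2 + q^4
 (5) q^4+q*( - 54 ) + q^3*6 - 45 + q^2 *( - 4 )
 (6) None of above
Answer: 2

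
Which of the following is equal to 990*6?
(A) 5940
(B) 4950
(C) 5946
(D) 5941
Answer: A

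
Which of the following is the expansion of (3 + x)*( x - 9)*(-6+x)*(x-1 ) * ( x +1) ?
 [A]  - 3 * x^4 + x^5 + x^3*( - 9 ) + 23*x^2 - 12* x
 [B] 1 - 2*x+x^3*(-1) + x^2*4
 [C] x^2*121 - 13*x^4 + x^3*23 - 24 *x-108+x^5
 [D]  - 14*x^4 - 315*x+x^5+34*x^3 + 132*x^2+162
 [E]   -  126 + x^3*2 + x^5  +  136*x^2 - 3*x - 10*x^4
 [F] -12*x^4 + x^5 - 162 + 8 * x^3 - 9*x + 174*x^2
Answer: F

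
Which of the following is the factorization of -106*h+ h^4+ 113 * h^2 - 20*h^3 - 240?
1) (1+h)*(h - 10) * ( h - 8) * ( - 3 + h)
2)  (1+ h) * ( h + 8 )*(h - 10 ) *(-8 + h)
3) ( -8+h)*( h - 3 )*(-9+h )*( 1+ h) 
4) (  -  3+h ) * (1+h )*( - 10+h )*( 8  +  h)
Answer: 1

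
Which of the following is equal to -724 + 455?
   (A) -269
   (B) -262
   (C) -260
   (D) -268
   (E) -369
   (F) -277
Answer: A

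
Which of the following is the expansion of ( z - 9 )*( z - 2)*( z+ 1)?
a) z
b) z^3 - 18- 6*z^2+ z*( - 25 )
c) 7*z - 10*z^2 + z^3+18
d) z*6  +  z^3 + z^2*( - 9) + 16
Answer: c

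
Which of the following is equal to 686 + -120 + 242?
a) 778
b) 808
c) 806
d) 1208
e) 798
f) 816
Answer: b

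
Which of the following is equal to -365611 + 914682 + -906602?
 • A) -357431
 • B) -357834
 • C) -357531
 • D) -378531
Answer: C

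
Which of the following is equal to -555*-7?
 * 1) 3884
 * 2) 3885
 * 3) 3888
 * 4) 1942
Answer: 2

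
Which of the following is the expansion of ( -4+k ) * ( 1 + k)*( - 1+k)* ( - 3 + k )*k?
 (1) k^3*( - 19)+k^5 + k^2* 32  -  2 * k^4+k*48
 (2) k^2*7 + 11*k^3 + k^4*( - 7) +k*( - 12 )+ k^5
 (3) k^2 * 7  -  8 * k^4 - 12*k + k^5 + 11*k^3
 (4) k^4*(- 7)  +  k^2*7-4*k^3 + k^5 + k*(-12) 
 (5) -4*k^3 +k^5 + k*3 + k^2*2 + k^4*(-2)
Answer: 2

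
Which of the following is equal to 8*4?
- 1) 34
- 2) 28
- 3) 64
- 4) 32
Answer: 4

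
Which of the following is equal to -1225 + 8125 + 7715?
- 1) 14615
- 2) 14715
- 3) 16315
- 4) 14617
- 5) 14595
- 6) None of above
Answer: 1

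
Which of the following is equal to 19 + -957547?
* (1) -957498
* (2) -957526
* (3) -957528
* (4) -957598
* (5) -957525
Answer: 3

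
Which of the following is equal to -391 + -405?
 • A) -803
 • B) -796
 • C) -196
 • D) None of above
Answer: B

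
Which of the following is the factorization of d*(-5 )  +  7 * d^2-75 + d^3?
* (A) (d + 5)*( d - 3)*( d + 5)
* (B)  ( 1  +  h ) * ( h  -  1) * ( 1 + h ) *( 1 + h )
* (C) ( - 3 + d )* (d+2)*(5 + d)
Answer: A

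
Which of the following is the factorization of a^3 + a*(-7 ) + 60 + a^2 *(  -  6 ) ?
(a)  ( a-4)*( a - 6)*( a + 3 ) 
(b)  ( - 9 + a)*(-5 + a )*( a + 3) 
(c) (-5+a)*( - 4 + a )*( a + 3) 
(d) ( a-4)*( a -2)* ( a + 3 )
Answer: c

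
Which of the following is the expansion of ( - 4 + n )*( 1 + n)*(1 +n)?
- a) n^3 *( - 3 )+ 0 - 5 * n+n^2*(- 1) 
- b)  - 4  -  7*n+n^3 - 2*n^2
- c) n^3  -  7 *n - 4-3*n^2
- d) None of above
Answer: b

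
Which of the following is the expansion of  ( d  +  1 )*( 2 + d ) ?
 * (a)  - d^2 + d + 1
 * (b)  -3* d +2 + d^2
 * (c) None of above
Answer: c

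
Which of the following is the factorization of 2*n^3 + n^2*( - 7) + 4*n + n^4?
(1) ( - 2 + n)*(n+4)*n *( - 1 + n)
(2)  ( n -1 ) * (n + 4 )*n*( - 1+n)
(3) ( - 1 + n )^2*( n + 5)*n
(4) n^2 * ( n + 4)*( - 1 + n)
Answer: 2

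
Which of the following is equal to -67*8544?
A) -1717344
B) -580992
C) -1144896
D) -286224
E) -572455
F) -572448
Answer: F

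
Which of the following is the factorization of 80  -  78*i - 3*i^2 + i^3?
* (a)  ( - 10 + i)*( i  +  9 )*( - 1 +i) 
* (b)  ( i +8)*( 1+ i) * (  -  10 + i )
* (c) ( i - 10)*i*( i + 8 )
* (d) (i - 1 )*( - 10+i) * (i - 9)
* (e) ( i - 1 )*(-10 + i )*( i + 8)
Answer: e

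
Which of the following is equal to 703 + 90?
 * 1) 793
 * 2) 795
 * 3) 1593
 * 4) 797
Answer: 1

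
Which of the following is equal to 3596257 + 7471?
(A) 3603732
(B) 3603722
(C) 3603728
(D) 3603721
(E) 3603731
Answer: C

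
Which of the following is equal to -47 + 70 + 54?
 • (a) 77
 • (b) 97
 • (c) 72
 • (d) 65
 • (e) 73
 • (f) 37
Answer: a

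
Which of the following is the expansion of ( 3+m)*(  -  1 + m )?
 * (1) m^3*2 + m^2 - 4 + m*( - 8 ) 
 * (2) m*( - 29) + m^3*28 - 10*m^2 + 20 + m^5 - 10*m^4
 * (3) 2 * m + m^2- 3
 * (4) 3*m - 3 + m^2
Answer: 3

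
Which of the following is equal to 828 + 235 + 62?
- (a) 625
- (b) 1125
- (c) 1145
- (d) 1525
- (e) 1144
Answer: b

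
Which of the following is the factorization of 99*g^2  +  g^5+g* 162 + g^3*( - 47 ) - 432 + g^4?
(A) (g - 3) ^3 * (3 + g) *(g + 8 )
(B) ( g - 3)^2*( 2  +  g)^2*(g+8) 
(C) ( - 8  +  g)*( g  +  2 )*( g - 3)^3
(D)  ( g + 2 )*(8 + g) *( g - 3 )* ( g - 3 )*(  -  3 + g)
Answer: D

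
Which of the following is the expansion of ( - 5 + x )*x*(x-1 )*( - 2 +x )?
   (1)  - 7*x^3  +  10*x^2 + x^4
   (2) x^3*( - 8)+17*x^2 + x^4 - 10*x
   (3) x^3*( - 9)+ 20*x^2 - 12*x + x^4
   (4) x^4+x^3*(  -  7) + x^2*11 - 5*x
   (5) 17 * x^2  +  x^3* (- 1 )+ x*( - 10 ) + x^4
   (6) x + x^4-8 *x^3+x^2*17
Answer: 2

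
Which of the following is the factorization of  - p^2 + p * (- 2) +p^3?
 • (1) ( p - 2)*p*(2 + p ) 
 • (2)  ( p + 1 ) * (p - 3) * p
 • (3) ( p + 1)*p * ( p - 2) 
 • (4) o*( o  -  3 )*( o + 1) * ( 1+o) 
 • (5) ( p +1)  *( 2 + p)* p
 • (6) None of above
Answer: 3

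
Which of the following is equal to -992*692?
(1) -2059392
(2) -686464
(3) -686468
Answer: 2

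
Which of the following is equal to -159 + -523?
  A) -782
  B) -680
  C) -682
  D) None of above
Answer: C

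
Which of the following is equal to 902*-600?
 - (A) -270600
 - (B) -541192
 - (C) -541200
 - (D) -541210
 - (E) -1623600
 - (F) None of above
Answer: C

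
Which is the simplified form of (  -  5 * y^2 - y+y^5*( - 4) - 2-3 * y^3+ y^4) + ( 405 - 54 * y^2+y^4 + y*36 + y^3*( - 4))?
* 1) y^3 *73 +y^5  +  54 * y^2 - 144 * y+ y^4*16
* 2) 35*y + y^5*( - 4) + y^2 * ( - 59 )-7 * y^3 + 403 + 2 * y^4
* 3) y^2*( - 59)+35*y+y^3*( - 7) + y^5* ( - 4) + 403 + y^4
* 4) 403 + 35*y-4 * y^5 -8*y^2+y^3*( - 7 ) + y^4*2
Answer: 2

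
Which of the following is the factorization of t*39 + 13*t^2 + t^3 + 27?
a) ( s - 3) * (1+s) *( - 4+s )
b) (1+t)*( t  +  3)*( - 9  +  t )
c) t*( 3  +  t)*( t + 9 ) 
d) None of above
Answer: d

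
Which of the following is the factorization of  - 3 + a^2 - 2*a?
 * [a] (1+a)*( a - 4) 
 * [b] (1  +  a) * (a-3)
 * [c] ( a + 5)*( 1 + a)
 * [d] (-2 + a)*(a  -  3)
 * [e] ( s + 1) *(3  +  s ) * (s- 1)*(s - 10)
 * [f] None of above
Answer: b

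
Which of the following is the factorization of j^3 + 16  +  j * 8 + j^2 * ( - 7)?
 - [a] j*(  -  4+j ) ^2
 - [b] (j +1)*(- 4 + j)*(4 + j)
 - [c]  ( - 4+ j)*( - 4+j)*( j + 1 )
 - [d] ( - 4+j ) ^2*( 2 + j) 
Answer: c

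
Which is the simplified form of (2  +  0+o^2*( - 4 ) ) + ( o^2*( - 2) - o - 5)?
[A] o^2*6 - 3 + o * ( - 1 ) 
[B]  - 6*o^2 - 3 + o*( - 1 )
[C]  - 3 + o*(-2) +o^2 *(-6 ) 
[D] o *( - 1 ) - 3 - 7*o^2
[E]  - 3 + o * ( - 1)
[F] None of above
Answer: B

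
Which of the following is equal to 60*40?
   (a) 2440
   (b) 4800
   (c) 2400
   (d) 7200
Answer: c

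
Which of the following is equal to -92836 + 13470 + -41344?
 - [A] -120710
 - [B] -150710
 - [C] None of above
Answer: A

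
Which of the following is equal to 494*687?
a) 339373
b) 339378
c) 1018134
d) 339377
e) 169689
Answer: b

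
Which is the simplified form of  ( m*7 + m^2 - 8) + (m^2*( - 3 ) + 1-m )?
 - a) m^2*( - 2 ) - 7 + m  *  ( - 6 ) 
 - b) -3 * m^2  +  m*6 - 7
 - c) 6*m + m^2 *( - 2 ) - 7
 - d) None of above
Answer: c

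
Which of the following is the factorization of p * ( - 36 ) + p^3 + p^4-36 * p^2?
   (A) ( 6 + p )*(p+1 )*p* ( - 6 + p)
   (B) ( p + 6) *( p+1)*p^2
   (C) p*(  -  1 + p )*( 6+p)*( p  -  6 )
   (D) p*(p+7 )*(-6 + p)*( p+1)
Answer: A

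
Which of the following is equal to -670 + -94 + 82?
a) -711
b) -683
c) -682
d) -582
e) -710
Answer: c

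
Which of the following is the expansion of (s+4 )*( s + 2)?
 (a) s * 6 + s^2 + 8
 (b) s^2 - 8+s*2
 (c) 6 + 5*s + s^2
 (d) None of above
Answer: a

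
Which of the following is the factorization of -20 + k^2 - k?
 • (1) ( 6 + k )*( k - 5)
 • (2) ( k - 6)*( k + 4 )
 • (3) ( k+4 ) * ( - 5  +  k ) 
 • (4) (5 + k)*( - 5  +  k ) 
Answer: 3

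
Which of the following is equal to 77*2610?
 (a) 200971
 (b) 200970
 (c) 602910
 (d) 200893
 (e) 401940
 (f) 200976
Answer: b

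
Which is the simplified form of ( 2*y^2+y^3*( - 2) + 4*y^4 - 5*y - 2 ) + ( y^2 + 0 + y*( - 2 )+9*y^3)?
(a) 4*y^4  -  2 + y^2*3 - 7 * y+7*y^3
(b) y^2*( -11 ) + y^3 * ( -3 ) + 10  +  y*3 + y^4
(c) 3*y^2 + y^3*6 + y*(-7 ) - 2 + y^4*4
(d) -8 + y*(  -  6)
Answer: a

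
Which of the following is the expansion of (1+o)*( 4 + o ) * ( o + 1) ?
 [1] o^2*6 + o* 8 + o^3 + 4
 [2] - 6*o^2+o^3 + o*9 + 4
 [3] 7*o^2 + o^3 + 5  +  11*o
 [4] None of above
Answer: 4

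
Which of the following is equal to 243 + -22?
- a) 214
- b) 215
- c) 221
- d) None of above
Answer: c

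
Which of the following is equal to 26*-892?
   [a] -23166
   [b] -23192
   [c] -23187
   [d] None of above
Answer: b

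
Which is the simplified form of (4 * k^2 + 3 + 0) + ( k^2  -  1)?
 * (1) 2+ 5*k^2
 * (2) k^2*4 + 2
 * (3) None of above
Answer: 1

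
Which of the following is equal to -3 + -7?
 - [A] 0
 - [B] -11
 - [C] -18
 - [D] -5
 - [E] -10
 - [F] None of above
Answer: E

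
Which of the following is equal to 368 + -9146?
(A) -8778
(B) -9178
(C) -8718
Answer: A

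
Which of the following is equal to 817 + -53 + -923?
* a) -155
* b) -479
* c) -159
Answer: c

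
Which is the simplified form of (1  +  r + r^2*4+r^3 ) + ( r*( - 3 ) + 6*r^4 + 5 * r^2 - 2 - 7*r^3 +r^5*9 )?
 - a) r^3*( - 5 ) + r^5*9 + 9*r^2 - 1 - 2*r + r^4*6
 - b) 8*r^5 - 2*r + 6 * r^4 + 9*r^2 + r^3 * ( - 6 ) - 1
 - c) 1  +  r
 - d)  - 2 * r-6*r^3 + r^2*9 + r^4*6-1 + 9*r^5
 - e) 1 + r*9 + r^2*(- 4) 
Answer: d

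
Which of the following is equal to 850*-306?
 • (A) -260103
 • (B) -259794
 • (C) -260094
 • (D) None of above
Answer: D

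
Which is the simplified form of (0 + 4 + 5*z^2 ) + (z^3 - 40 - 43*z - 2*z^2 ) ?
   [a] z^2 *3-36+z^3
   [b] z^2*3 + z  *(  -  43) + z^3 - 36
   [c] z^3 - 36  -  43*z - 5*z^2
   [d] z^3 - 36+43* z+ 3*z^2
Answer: b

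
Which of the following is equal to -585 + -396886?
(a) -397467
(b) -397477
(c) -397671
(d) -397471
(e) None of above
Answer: d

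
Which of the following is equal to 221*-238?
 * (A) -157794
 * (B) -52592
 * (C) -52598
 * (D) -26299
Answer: C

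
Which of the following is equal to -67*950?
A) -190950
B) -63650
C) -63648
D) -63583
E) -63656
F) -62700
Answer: B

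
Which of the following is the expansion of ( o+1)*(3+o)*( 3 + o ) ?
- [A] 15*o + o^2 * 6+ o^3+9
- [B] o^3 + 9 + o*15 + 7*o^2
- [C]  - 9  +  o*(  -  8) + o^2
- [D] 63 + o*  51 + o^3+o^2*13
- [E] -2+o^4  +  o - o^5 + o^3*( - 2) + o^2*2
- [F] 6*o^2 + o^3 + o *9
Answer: B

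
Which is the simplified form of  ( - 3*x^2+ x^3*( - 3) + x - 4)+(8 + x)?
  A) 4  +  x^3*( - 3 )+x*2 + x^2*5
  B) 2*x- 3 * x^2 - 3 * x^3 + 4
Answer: B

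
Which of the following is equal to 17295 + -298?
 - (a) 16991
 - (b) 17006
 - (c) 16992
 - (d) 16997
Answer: d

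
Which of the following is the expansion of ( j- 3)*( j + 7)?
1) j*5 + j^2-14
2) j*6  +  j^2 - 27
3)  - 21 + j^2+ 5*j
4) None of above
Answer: 4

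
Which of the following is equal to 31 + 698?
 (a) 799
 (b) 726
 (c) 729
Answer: c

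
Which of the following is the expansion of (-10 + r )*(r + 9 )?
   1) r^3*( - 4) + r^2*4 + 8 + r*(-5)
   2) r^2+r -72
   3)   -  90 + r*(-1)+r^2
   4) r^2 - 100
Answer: 3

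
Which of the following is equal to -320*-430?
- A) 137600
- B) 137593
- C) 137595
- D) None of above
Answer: A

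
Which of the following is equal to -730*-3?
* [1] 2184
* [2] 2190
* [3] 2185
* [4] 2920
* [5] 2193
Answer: 2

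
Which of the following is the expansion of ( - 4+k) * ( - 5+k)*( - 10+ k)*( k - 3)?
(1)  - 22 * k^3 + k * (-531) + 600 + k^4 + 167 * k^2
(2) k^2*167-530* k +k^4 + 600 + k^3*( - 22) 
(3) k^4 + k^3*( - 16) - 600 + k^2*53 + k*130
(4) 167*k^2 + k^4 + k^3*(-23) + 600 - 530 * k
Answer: 2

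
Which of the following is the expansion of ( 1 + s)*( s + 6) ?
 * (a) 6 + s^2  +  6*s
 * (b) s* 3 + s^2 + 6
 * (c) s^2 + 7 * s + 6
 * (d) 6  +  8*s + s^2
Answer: c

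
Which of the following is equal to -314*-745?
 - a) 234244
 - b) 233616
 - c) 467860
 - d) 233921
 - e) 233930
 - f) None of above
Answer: e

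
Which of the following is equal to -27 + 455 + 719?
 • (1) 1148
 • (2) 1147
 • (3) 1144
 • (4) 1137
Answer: 2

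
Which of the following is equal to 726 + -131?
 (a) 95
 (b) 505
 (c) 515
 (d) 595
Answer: d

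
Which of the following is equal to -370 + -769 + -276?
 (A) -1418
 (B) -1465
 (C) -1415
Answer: C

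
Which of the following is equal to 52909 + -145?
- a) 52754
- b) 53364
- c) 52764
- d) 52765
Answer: c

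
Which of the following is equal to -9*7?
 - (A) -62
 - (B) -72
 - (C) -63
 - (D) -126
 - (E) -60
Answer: C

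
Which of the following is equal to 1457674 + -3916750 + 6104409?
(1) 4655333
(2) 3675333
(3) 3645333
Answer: 3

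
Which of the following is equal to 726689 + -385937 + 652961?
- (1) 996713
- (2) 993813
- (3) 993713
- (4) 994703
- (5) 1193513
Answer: 3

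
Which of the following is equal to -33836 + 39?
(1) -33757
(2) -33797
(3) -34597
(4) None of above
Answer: 2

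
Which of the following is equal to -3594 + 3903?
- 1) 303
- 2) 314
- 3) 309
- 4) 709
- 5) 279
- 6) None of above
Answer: 3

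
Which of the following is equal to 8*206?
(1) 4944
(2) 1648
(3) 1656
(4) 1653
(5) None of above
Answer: 2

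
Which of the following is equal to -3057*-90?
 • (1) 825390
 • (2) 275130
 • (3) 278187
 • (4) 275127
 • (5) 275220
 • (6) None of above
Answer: 2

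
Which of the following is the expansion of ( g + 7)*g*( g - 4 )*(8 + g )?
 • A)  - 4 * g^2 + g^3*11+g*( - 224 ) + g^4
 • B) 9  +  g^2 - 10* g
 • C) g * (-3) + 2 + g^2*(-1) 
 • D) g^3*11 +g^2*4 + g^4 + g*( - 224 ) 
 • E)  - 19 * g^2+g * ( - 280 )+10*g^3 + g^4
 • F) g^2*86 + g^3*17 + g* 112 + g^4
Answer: A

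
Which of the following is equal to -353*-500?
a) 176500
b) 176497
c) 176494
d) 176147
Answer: a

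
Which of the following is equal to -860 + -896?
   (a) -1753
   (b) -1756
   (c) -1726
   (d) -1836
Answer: b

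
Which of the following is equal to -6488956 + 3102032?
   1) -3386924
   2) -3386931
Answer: 1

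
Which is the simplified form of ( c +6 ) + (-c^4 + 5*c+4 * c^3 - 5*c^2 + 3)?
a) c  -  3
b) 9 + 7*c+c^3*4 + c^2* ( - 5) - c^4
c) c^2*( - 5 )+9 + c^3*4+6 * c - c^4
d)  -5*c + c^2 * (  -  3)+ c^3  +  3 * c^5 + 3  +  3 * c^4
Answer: c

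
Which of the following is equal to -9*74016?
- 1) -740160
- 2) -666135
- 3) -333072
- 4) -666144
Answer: 4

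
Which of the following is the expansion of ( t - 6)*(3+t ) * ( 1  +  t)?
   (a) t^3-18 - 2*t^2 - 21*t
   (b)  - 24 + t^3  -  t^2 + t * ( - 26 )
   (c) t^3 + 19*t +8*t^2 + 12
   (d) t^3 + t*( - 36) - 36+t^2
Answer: a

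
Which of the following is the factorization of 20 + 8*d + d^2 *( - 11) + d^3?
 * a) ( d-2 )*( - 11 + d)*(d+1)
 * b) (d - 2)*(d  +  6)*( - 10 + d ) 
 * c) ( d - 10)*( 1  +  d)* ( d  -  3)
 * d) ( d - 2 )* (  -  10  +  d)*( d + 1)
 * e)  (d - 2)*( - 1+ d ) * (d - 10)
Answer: d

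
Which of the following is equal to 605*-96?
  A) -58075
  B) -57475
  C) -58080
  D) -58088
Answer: C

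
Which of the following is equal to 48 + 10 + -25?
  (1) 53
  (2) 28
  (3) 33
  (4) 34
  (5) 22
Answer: 3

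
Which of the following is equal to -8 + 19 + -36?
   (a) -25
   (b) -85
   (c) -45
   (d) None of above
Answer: a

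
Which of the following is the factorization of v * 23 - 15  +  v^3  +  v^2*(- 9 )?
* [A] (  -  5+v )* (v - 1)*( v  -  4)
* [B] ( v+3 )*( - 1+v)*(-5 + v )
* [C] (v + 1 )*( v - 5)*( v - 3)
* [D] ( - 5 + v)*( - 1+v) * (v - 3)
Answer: D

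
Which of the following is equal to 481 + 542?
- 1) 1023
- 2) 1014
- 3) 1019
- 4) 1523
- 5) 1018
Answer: 1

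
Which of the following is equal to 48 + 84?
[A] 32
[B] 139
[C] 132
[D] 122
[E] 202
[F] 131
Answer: C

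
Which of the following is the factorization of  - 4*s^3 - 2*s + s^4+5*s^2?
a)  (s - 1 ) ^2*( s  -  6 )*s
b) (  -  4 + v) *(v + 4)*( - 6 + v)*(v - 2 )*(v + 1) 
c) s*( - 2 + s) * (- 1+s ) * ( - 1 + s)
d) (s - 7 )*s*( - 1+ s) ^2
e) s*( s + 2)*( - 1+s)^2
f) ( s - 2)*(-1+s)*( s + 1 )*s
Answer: c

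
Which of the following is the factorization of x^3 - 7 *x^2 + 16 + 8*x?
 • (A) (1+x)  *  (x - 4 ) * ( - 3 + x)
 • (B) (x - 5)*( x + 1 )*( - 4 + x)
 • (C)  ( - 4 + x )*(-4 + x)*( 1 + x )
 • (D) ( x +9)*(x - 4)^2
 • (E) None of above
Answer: C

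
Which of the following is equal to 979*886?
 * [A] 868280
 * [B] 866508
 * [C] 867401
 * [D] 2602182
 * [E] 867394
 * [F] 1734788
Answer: E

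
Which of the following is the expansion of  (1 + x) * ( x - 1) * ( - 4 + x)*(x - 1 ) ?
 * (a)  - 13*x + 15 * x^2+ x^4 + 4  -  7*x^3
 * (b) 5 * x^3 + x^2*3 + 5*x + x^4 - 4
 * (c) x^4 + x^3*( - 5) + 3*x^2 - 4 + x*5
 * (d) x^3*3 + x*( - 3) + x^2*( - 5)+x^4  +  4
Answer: c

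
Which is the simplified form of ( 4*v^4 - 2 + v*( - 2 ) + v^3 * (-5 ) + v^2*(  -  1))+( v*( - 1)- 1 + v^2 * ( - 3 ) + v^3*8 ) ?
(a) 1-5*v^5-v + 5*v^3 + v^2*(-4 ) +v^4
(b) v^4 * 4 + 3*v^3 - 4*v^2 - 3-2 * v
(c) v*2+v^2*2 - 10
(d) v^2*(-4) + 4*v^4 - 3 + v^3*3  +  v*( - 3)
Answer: d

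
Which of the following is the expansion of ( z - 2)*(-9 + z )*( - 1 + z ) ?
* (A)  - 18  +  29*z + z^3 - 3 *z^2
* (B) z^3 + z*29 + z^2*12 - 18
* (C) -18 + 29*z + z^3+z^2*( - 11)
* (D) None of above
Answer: D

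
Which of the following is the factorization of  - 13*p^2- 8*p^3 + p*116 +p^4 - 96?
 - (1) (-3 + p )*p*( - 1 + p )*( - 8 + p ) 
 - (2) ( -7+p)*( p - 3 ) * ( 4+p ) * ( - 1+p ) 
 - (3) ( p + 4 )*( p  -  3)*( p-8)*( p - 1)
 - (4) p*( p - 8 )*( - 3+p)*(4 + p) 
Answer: 3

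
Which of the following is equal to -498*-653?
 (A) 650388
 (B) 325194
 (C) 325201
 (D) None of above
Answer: B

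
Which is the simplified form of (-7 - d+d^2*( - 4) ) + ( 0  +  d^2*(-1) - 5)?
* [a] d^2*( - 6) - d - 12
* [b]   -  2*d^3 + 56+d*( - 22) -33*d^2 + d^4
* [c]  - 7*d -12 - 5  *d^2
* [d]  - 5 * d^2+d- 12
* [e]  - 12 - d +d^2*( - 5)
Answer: e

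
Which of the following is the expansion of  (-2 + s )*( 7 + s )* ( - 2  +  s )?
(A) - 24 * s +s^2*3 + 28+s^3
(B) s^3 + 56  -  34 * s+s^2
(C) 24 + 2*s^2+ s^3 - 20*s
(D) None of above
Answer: A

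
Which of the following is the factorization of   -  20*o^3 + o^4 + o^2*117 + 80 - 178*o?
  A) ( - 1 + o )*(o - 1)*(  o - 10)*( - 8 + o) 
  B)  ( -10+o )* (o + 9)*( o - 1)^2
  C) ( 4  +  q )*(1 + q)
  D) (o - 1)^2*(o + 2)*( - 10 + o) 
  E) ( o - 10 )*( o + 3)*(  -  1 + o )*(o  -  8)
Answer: A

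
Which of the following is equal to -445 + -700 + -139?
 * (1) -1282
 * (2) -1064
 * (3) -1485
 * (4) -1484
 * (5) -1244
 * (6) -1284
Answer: 6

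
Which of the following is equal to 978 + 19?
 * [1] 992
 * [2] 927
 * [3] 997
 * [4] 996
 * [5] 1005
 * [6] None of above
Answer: 3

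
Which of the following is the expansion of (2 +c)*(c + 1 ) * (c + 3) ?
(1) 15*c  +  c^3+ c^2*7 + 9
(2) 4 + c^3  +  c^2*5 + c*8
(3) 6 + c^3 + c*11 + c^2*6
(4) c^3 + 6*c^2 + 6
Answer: 3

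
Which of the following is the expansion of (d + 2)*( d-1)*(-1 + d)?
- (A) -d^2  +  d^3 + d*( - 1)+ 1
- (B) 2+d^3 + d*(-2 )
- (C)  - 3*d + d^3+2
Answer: C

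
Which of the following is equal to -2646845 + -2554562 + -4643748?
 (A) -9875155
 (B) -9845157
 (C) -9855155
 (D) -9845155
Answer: D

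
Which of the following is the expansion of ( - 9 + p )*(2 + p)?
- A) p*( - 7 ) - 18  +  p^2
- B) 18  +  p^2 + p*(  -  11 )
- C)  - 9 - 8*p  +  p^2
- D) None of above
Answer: A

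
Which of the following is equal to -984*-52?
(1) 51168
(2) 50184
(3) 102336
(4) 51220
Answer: 1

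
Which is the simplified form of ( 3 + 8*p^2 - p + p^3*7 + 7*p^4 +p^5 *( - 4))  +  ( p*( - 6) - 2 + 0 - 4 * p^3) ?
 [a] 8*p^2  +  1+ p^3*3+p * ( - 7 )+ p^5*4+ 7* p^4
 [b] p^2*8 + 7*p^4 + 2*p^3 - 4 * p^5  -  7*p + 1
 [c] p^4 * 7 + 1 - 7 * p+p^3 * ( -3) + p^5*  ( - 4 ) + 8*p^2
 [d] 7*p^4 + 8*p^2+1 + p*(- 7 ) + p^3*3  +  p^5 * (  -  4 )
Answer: d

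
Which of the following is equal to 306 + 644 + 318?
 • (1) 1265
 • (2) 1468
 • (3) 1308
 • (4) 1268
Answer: 4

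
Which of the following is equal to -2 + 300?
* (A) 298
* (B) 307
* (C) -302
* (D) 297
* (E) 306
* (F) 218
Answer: A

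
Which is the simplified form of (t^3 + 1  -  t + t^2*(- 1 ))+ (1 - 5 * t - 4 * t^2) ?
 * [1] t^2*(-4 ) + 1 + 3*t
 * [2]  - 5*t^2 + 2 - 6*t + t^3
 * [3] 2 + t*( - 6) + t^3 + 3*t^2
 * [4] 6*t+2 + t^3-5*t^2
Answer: 2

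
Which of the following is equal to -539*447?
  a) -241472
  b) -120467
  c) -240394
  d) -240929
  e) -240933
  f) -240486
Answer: e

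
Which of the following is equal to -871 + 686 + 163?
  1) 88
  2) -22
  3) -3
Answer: 2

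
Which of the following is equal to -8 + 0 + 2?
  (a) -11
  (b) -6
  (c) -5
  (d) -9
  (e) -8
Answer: b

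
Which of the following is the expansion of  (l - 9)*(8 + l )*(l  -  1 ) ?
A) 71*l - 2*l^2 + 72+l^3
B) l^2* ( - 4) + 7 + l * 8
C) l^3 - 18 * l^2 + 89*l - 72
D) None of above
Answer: D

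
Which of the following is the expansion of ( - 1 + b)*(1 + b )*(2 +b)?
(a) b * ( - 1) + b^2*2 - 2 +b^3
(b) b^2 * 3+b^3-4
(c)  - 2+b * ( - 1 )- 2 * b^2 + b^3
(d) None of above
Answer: a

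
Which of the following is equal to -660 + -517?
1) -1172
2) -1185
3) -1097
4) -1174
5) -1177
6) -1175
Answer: 5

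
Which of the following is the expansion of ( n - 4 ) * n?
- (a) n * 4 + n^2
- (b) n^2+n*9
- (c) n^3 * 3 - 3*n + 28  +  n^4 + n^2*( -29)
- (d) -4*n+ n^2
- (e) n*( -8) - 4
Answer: d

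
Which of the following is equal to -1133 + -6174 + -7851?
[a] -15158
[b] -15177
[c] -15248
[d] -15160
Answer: a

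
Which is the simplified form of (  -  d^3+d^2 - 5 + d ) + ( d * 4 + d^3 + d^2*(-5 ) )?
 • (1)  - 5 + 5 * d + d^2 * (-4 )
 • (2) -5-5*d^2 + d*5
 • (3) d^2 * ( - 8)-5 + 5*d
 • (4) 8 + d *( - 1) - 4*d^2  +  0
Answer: 1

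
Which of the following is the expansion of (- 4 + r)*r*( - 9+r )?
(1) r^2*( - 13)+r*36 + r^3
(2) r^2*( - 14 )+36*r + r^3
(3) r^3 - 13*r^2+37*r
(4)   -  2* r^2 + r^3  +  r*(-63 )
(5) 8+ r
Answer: 1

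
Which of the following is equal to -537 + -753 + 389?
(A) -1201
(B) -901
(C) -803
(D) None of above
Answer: B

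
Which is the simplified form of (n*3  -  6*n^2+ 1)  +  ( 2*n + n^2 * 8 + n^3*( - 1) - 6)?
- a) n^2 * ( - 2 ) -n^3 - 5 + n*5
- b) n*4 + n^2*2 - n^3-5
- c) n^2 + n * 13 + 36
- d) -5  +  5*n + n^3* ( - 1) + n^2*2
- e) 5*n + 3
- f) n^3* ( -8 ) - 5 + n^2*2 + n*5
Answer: d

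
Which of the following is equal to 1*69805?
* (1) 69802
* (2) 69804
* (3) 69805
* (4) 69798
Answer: 3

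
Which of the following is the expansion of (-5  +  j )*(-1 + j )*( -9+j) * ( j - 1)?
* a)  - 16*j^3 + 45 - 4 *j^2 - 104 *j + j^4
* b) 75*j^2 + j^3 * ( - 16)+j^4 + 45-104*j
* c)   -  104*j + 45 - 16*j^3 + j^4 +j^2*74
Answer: c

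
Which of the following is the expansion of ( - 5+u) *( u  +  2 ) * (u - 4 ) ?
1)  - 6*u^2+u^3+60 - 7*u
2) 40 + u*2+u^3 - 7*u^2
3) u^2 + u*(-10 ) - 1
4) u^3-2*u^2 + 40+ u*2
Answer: 2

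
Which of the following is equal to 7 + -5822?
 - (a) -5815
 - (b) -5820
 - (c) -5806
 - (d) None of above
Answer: a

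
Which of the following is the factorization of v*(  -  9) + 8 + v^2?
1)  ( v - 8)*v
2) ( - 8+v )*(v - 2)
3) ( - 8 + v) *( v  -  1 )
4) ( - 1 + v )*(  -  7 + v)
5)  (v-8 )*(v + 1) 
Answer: 3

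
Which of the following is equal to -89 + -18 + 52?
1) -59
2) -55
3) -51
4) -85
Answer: 2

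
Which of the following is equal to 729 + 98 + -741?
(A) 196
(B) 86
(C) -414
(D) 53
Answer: B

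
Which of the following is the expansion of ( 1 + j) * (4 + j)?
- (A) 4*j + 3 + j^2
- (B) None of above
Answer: B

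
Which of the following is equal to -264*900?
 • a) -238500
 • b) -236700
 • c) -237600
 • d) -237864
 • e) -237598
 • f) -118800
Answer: c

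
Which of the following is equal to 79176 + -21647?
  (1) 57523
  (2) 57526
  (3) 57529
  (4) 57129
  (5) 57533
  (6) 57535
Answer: 3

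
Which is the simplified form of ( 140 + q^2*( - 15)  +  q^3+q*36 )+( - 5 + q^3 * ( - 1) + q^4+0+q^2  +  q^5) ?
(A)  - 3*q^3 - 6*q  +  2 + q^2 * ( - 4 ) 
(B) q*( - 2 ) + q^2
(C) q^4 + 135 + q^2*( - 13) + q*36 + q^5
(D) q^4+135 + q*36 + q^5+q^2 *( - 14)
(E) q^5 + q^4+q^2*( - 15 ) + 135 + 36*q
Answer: D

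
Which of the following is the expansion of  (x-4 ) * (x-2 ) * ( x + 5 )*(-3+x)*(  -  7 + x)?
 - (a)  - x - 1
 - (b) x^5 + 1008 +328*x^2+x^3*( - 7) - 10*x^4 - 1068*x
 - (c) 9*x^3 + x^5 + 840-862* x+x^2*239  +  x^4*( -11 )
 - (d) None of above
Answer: c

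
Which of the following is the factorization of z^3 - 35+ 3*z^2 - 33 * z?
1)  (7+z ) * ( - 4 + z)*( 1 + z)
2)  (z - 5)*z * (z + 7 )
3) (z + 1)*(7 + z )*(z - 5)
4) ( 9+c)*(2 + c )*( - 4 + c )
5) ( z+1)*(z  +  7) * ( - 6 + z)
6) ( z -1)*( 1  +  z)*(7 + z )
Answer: 3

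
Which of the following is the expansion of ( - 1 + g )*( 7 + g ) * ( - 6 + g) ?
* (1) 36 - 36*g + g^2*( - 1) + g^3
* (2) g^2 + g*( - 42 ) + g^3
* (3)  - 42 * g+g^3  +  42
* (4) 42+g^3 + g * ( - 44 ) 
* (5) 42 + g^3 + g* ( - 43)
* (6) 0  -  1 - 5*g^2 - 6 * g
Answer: 5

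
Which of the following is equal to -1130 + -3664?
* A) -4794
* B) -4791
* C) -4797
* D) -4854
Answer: A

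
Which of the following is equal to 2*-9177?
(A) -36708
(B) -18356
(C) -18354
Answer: C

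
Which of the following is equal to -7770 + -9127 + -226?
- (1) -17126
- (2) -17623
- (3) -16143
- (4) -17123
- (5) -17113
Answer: 4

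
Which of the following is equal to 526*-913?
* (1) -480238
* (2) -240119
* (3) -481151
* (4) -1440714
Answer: 1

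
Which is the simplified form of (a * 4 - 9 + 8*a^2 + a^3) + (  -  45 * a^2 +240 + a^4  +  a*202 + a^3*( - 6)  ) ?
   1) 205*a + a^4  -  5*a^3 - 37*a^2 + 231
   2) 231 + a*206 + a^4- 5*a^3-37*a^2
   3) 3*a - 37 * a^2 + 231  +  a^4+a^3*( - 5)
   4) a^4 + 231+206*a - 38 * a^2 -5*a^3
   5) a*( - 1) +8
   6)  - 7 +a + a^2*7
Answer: 2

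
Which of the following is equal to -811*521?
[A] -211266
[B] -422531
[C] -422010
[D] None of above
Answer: B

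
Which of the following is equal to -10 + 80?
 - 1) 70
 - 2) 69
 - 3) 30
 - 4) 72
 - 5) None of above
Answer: 1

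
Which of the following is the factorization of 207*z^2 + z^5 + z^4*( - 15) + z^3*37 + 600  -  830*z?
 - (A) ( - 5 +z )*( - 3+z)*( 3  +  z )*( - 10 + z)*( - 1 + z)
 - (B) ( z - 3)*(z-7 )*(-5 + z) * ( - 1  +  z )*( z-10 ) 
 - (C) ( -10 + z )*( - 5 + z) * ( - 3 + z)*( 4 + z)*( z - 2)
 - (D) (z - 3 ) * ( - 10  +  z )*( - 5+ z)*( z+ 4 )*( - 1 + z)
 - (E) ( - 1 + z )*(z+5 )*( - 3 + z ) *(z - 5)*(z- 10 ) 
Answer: D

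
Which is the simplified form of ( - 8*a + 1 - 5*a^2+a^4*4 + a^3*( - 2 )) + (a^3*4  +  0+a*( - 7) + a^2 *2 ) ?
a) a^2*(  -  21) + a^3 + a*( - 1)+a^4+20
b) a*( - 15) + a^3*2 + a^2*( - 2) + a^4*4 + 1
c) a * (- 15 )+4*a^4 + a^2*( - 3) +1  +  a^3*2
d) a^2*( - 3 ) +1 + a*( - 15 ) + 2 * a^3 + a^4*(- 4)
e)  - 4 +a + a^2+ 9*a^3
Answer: c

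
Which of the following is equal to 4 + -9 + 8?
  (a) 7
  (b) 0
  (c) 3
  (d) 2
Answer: c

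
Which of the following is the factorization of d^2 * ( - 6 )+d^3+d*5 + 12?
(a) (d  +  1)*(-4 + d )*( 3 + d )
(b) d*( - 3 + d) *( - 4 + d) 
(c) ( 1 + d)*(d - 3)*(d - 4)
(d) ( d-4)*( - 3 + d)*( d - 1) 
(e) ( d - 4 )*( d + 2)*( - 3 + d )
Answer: c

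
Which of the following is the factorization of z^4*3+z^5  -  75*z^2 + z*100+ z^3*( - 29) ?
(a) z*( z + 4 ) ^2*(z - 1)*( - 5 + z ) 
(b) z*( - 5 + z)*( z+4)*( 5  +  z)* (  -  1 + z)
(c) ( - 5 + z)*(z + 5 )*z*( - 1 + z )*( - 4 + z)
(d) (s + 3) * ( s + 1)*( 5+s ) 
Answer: b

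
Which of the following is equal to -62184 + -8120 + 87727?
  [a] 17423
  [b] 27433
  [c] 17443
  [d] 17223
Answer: a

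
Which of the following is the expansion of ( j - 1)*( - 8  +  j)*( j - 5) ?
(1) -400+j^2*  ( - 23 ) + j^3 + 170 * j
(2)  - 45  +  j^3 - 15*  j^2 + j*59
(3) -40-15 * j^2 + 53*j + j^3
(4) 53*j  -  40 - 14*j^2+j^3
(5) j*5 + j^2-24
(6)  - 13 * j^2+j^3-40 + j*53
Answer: 4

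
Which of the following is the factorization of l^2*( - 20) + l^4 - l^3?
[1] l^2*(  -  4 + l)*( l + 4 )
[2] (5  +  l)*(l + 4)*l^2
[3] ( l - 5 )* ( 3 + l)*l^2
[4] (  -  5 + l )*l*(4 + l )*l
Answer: 4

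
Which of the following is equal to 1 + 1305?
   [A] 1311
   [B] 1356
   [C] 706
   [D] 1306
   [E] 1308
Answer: D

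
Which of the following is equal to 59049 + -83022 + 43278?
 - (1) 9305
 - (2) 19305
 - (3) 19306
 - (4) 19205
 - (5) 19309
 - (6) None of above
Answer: 2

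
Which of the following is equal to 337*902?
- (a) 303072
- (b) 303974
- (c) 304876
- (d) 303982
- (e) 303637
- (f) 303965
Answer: b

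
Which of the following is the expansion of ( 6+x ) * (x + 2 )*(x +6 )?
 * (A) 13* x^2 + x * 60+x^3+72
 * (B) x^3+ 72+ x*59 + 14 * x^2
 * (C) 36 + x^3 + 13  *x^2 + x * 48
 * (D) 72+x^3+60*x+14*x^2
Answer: D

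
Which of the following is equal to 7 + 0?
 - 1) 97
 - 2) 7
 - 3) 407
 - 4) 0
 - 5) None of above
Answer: 2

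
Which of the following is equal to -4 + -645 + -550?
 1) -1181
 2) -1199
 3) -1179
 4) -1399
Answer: 2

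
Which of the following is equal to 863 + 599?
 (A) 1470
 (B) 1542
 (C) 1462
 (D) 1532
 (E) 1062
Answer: C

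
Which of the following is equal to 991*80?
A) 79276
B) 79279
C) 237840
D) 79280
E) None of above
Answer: D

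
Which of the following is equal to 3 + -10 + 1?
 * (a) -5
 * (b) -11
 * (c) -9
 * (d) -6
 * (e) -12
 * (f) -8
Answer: d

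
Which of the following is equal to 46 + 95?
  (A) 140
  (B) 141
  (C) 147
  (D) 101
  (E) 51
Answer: B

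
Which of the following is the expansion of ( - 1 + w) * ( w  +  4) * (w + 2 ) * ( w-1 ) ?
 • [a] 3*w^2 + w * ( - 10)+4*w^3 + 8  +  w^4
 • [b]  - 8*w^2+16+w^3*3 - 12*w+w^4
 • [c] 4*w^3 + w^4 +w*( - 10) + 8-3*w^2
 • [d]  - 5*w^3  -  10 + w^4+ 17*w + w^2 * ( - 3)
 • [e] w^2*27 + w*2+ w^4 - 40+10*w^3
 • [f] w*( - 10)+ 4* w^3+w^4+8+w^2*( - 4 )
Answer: c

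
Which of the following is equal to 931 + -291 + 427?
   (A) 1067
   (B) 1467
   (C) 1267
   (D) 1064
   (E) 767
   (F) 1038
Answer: A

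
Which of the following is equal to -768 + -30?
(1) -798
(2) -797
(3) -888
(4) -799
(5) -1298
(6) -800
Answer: 1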